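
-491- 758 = -1249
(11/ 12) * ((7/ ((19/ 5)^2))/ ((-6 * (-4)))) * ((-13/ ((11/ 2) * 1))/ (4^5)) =-2275/ 53231616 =-0.00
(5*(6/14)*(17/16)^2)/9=1445/5376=0.27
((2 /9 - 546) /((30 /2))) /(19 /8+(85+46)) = -39296 /144045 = -0.27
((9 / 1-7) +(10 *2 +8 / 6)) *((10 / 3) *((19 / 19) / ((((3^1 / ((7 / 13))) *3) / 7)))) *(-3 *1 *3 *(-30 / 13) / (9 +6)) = 68600 / 1521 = 45.10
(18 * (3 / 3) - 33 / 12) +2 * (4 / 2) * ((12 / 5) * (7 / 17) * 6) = 13249 / 340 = 38.97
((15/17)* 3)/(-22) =-45/374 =-0.12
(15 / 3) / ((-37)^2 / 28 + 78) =140 / 3553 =0.04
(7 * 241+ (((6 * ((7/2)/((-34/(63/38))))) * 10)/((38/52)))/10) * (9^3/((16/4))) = 15082309431/49096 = 307200.37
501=501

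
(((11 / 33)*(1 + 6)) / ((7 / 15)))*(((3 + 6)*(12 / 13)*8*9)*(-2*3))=-17944.62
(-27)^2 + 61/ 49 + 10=36272/ 49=740.24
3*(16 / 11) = 48 / 11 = 4.36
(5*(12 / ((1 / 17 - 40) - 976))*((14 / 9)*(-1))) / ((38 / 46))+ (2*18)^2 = 1275952792 / 984447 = 1296.11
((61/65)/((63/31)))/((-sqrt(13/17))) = -1891*sqrt(221)/53235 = -0.53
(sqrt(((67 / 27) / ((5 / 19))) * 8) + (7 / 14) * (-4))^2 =10724 / 135 -8 * sqrt(38190) / 45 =44.70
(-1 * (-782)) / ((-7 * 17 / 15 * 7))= -690 / 49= -14.08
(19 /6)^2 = 361 /36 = 10.03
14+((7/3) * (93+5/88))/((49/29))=263353/1848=142.51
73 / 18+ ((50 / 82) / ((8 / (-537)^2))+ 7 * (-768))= 49025045 / 2952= 16607.40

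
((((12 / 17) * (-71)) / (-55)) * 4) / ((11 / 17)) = 5.63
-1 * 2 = -2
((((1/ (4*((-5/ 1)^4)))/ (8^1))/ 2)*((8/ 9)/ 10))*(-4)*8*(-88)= 176/ 28125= 0.01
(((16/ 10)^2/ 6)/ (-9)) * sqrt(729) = -32/ 25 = -1.28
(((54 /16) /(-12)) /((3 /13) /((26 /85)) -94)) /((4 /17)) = 25857 /2017088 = 0.01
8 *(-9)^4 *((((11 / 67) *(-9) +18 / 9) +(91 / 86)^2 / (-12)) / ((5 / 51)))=284585874741 / 1238830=229721.49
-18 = -18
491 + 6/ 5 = 2461/ 5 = 492.20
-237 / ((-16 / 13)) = 3081 / 16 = 192.56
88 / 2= 44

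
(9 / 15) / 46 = 3 / 230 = 0.01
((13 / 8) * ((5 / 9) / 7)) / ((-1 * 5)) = -13 / 504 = -0.03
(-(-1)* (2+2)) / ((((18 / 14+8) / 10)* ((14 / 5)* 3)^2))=50 / 819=0.06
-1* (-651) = 651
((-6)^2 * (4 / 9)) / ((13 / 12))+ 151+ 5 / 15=6478 / 39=166.10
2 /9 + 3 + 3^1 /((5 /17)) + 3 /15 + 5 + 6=1108 /45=24.62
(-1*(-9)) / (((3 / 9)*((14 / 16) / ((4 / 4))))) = 216 / 7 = 30.86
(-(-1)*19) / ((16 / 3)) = 57 / 16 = 3.56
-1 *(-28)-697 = -669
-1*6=-6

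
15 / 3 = 5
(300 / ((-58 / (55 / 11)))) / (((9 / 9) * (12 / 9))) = -1125 / 58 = -19.40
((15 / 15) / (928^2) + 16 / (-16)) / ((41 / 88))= -9473013 / 4413568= -2.15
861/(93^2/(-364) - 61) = -313404/30853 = -10.16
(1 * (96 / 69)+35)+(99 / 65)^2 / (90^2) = 353635283 / 9717500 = 36.39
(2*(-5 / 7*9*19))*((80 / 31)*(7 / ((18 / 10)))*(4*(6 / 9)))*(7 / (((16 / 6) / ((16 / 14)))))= -608000 / 31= -19612.90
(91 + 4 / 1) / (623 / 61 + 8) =5795 / 1111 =5.22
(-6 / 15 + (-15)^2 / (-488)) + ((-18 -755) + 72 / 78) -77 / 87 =-2135473031 / 2759640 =-773.82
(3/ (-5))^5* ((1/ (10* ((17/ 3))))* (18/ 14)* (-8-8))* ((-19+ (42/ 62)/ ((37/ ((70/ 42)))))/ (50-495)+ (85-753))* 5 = -94.28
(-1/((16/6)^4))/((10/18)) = -729/20480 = -0.04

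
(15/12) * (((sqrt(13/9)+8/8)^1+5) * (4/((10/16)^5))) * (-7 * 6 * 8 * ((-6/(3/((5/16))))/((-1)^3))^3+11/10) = -79558656/3125 - 13259776 * sqrt(13)/9375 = -30558.38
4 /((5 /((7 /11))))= 28 /55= 0.51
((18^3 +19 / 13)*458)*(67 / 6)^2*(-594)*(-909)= 2338474303232595 / 13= 179882638710199.62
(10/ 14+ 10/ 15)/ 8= 29/ 168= 0.17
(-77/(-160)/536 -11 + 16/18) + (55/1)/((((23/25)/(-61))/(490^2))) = -15543613187479741/17752320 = -875582075.33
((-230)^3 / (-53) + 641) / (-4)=-57551.76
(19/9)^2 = 361/81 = 4.46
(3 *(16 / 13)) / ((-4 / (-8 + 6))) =24 / 13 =1.85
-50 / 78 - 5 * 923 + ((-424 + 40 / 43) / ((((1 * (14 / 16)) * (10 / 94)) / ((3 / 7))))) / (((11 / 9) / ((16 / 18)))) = -6032.26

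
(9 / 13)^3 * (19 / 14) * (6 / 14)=41553 / 215306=0.19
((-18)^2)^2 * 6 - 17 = 629839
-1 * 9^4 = -6561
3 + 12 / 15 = 19 / 5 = 3.80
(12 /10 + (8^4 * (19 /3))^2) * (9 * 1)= 6056574986.80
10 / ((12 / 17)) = 14.17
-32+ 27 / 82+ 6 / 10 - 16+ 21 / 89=-46.83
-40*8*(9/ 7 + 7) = -18560/ 7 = -2651.43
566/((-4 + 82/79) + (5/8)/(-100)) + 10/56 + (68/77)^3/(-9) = -117518355269207/616631818572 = -190.58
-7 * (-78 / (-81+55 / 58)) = -31668 / 4643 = -6.82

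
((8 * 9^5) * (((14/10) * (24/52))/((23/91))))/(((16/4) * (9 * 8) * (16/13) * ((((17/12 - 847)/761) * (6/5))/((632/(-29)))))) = 753776290449/13536098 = 55686.38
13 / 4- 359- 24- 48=-1711 / 4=-427.75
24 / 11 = 2.18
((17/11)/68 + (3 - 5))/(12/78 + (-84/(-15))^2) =-9425/150216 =-0.06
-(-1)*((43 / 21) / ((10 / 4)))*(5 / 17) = 86 / 357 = 0.24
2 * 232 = 464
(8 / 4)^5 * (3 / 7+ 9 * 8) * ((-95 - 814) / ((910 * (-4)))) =141804 / 245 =578.79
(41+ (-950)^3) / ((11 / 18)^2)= -277789486716 / 121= -2295780881.95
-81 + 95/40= -629/8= -78.62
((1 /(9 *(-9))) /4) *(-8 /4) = 1 /162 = 0.01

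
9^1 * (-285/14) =-2565/14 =-183.21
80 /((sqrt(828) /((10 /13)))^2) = 2000 /34983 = 0.06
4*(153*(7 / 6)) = 714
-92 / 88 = -23 / 22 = -1.05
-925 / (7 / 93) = -86025 / 7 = -12289.29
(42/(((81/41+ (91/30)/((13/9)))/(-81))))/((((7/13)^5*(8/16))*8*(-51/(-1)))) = -2055106755/22735069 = -90.39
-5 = -5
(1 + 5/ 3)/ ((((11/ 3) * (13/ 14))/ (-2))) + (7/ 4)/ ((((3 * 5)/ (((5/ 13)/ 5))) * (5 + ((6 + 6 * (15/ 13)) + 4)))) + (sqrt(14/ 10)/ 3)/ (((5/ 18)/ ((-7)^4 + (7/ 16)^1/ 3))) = -3829399/ 2445300 + 23051 * sqrt(35)/ 40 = 3407.72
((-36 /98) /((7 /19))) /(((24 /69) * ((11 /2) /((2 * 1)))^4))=-251712 /5021863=-0.05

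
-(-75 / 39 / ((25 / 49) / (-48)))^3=-13011038208 / 2197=-5922183.98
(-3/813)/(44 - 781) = 1/199727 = 0.00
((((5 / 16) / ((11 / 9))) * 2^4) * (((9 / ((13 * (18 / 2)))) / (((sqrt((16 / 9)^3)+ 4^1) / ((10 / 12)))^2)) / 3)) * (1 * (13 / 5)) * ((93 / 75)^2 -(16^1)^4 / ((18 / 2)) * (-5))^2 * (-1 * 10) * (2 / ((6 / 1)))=-41946582705205201 / 2033900000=-20623719.31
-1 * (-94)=94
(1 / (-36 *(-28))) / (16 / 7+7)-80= -748799 / 9360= -80.00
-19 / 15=-1.27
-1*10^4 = -10000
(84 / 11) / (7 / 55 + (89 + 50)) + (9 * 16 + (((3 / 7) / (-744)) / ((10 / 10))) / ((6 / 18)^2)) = 478384455 / 3320968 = 144.05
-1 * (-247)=247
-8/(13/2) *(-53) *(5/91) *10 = 35.84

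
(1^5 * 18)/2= 9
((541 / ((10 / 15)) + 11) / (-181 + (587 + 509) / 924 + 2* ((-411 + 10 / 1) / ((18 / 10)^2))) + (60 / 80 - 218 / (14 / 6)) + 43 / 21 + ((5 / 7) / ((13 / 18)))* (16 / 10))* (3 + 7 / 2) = -264783088399 / 447778632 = -591.33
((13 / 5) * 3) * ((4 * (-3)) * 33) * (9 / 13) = -10692 / 5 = -2138.40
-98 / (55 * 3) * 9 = -294 / 55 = -5.35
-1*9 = -9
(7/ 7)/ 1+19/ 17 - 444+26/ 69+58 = -449852/ 1173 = -383.51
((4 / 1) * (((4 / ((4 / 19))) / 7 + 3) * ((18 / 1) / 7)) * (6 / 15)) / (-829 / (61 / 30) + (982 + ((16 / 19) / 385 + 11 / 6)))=440605440 / 10797280907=0.04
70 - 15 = 55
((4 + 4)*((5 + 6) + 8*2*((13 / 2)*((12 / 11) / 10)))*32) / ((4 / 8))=629248 / 55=11440.87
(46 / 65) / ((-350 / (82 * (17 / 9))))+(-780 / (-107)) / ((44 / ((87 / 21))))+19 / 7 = 372026276 / 120495375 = 3.09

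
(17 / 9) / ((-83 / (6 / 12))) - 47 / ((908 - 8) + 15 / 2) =-57097 / 903870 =-0.06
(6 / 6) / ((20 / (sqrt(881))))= sqrt(881) / 20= 1.48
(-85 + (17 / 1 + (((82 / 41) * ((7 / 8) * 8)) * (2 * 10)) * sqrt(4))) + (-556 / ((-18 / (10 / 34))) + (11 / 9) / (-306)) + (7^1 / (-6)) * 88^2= -23501495 / 2754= -8533.59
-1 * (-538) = 538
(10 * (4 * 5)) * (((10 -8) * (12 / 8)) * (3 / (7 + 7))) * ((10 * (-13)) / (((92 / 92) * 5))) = -23400 / 7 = -3342.86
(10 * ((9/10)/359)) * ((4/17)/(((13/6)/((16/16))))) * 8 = 1728/79339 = 0.02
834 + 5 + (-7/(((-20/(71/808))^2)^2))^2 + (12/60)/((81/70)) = 316131148789332389093258101506314425409/376717565091079156670241177600000000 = 839.17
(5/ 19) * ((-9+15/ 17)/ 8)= -345/ 1292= -0.27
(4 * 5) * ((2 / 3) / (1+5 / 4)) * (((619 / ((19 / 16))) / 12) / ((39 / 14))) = 5546240 / 60021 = 92.40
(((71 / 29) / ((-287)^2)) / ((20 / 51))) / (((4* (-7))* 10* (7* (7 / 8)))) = -0.00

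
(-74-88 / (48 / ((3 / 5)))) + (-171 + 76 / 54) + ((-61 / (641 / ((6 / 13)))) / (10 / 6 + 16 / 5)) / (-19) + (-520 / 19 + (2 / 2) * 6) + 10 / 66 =-9127826308057 / 34326876870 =-265.91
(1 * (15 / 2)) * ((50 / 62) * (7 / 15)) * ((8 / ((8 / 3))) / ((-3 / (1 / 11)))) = -175 / 682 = -0.26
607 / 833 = 0.73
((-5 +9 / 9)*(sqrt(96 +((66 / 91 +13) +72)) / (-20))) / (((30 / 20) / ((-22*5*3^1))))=-44*sqrt(1504867) / 91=-593.14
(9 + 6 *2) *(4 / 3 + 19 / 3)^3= 85169 / 9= 9463.22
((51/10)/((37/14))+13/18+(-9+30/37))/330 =-0.02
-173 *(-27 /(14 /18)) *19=798741 /7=114105.86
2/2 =1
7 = 7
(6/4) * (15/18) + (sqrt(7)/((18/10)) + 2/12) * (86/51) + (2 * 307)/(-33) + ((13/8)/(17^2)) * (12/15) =-9768091/572220 + 430 * sqrt(7)/459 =-14.59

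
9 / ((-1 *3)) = -3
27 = 27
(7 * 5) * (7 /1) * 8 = 1960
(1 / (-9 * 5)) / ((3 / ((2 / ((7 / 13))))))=-26 / 945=-0.03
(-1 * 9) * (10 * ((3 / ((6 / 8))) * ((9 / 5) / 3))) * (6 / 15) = -432 / 5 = -86.40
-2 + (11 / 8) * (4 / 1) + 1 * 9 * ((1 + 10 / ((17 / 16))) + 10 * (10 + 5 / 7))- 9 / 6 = 126139 / 119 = 1059.99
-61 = -61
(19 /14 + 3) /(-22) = -61 /308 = -0.20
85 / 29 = 2.93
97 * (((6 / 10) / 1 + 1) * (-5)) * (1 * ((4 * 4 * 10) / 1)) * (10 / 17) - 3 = -1241651 / 17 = -73038.29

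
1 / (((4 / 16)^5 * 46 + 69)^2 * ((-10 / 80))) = -2097152 / 1249693201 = -0.00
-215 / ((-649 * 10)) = 43 / 1298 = 0.03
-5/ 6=-0.83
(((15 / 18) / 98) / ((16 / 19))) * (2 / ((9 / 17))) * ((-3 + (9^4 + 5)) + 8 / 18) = 95399665 / 381024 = 250.38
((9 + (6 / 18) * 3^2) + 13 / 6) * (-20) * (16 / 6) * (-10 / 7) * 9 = 68000 / 7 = 9714.29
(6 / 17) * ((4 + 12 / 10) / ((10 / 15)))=234 / 85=2.75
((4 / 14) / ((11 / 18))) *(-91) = -468 / 11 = -42.55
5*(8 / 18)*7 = 140 / 9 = 15.56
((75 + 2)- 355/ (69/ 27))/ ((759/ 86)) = -122464/ 17457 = -7.02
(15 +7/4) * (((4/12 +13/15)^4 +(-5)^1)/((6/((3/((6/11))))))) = -1347973/30000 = -44.93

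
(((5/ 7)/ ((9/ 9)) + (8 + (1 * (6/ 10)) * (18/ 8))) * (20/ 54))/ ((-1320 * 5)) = -1409/ 2494800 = -0.00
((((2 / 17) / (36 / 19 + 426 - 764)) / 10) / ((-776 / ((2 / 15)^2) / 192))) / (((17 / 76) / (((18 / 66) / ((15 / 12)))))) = 92416 / 615376911875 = 0.00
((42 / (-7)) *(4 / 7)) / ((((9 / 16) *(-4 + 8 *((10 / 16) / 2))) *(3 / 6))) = 512 / 63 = 8.13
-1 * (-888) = 888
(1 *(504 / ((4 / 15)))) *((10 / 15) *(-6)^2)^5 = 15049359360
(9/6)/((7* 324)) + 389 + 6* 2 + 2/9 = 606649/1512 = 401.22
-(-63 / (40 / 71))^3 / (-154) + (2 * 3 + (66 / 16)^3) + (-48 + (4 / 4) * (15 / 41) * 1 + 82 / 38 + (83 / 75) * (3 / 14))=-69478640148573 / 7677824000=-9049.26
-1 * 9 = -9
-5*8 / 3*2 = -80 / 3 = -26.67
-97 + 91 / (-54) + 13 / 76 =-202151 / 2052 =-98.51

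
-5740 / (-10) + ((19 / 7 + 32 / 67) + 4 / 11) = 2979609 / 5159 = 577.56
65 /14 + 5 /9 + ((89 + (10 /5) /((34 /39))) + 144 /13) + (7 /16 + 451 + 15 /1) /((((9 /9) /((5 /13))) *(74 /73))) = 4690663013 /16484832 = 284.54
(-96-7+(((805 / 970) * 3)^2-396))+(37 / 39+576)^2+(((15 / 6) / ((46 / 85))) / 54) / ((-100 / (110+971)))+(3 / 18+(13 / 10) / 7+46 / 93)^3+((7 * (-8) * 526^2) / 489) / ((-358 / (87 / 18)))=17039738577400650925435253117 / 51200448533659784268000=332804.48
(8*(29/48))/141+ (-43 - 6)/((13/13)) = -41425/846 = -48.97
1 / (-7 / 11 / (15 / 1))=-165 / 7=-23.57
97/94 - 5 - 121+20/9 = -103843/846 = -122.75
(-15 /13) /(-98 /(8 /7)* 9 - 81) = 20 /14781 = 0.00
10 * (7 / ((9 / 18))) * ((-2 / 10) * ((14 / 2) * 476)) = -93296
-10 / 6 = -5 / 3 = -1.67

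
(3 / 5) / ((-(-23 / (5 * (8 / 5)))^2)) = -192 / 2645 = -0.07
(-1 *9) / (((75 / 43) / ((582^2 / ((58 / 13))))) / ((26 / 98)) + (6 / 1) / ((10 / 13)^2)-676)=0.01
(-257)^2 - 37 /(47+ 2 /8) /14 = 87382753 /1323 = 66048.94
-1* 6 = -6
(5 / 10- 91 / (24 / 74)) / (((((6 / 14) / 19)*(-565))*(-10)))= -447013 / 203400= -2.20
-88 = -88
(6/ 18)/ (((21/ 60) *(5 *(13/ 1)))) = 4/ 273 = 0.01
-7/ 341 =-0.02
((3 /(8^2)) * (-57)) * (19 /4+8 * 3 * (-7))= 111663 /256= 436.18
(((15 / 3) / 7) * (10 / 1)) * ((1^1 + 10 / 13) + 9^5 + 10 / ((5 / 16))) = 38403800 / 91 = 422019.78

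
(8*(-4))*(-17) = 544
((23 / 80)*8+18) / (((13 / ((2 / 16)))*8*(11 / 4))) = 0.01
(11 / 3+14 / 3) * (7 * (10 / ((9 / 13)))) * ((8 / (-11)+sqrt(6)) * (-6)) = 364000 / 99-45500 * sqrt(6) / 9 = -8706.76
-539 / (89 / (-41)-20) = 24.31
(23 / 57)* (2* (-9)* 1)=-138 / 19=-7.26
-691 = -691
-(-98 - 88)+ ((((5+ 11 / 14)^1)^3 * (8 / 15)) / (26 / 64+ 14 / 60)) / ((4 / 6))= 45095154 / 105301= 428.25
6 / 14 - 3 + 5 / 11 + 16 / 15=-1213 / 1155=-1.05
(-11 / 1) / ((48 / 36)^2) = -99 / 16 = -6.19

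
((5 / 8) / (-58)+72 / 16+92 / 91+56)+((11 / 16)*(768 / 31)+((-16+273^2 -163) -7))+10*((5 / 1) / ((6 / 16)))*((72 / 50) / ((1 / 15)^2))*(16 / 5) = 278362036959 / 1308944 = 212661.53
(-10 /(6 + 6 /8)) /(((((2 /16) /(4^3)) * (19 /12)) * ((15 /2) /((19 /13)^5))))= -4270358528 /10024911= -425.97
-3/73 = -0.04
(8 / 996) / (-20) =-1 / 2490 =-0.00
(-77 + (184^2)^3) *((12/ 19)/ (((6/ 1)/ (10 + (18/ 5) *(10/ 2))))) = 2173176324812584/ 19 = 114377701305925.47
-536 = -536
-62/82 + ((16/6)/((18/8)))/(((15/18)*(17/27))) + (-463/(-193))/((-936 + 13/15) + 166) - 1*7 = -42682191603/7759843885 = -5.50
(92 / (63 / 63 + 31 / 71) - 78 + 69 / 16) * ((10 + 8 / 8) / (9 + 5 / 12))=-86603 / 7684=-11.27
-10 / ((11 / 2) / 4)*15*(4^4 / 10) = -2792.73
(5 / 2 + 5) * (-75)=-1125 / 2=-562.50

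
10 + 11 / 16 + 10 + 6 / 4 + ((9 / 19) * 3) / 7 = 47647 / 2128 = 22.39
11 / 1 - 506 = -495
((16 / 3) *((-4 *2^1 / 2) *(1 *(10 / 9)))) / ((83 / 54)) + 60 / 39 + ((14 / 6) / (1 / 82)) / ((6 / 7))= 2032891 / 9711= 209.34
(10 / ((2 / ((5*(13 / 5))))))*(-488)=-31720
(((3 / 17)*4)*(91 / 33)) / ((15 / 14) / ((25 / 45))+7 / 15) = 76440 / 94061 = 0.81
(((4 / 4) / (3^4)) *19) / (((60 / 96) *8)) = 19 / 405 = 0.05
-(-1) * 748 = 748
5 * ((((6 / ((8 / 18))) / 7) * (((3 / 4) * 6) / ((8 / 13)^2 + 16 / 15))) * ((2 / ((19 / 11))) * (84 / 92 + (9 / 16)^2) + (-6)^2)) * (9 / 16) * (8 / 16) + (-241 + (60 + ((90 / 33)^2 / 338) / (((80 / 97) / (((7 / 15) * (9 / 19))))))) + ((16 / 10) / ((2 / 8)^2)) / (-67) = 169345460864558170627 / 1257974284173967360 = 134.62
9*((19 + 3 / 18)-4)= 273 / 2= 136.50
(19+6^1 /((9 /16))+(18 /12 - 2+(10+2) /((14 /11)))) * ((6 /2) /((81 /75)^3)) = 25328125 /275562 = 91.91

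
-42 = -42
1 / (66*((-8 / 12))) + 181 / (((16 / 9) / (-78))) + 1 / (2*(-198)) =-6289589 / 792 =-7941.40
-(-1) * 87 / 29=3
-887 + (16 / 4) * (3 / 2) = -881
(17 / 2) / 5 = 17 / 10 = 1.70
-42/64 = -21/32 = -0.66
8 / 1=8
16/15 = 1.07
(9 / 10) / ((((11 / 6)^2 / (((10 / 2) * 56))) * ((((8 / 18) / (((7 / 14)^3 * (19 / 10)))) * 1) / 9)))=872613 / 2420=360.58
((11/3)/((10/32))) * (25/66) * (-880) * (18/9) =-7822.22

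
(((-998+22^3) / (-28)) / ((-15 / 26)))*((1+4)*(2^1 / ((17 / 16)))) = 2007200 / 357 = 5622.41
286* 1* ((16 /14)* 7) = 2288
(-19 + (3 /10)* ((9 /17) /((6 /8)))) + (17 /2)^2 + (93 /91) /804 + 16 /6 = 87266813 /1554735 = 56.13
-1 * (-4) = 4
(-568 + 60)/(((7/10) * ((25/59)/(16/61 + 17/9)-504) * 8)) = 44246165/245731437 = 0.18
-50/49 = -1.02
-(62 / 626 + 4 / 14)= -0.38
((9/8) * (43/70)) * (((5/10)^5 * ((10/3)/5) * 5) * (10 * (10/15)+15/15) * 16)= 989/112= 8.83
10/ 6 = 5/ 3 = 1.67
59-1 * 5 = 54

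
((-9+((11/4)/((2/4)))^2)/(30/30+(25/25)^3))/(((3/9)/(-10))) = -1275/4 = -318.75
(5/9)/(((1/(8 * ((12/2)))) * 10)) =8/3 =2.67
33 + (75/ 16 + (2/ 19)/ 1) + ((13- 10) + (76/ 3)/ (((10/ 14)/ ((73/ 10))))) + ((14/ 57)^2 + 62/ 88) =4295317469/ 14295600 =300.46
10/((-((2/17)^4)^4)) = -243305959378334342405/32768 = -7425108623606394.73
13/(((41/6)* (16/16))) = 78/41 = 1.90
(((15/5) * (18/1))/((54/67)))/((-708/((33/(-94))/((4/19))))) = 14003/88736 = 0.16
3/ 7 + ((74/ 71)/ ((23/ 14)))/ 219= 1080133/ 2503389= 0.43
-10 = -10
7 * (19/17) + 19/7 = 1254/119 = 10.54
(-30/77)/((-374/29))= 435/14399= 0.03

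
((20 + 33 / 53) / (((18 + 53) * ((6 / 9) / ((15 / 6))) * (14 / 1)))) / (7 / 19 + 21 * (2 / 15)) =1557525 / 63429128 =0.02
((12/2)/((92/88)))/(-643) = -132/14789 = -0.01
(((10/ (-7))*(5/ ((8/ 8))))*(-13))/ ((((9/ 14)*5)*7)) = 260/ 63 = 4.13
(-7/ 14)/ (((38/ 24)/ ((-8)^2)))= -384/ 19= -20.21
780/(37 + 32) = 260/23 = 11.30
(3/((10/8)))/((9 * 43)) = 4/645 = 0.01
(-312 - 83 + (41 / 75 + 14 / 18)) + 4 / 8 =-176929 / 450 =-393.18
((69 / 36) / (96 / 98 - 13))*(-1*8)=2254 / 1767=1.28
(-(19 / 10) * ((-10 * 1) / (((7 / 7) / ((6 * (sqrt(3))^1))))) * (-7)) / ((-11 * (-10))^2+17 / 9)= -7182 * sqrt(3) / 108917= -0.11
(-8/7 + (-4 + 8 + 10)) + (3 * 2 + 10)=202/7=28.86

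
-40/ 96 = -5/ 12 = -0.42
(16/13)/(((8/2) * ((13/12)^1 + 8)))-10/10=-1369/1417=-0.97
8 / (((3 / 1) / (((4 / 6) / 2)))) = 8 / 9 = 0.89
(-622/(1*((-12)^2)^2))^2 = 96721/107495424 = 0.00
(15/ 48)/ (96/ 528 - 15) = -55/ 2608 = -0.02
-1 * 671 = -671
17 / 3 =5.67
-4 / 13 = -0.31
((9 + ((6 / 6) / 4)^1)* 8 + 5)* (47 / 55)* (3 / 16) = 11139 / 880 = 12.66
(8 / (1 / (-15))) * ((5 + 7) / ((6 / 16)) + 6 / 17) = -66000 / 17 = -3882.35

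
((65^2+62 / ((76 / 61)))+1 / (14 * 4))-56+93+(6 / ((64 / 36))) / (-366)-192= 534779337 / 129808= 4119.77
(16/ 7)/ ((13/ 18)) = 288/ 91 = 3.16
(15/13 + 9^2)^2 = 1140624/169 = 6749.25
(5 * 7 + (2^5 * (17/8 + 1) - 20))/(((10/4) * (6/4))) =92/3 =30.67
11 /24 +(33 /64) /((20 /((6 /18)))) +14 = 55553 /3840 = 14.47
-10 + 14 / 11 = -96 / 11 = -8.73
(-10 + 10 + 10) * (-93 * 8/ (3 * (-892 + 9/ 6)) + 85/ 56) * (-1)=-895805/ 49868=-17.96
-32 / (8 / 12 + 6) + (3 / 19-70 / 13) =-12383 / 1235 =-10.03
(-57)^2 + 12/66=35741/11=3249.18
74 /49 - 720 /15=-2278 /49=-46.49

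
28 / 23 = 1.22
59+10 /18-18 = 374 /9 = 41.56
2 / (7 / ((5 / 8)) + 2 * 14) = 5 / 98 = 0.05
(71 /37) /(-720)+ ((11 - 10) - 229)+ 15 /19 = -115006229 /506160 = -227.21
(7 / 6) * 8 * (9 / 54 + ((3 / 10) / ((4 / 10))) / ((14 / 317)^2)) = 904793 / 252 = 3590.45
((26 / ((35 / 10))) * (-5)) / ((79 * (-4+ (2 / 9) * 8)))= 117 / 553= 0.21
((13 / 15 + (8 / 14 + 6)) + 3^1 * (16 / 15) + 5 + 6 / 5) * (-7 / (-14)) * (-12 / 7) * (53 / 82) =-93704 / 10045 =-9.33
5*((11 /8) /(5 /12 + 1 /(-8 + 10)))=15 /2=7.50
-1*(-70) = 70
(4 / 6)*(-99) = -66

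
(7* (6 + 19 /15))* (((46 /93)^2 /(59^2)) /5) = 1614508 /2258037675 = 0.00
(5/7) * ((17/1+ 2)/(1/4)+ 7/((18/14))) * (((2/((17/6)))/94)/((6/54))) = 21990/5593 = 3.93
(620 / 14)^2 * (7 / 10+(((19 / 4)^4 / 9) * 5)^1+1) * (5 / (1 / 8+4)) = 676360.17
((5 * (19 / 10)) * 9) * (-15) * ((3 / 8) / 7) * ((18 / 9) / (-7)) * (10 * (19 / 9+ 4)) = 235125 / 196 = 1199.62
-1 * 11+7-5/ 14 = -61/ 14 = -4.36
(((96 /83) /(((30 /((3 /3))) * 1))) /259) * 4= 64 /107485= 0.00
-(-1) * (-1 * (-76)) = 76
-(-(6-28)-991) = 969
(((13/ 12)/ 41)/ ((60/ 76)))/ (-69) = -247/ 509220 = -0.00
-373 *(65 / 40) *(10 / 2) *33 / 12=-266695 / 32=-8334.22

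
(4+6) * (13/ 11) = 130/ 11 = 11.82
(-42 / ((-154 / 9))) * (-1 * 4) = -9.82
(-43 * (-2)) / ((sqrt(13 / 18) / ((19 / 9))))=1634 * sqrt(26) / 39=213.64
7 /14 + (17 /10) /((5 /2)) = 59 /50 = 1.18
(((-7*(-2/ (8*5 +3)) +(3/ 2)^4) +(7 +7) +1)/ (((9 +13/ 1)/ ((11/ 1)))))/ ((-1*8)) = -14027/ 11008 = -1.27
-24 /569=-0.04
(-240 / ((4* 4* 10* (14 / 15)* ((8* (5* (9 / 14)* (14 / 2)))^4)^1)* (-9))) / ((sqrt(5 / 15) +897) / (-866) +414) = 433* sqrt(3) / 1127794326859444608000 +51617497 / 125310480762160512000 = 0.00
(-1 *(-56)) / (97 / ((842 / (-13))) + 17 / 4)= 20.35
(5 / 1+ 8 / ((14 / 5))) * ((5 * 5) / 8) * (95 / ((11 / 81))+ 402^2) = 223167375 / 56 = 3985131.70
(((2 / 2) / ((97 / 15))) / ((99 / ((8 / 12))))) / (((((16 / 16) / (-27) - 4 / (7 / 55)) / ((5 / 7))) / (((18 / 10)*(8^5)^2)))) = -289910292480 / 6345449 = -45687.91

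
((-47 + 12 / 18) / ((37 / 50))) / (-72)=3475 / 3996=0.87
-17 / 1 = -17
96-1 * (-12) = 108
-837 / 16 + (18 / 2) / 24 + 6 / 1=-735 / 16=-45.94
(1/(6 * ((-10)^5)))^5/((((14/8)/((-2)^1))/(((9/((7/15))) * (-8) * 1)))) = -1/441000000000000000000000000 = -0.00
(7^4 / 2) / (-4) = -2401 / 8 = -300.12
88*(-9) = -792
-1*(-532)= 532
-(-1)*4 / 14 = 2 / 7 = 0.29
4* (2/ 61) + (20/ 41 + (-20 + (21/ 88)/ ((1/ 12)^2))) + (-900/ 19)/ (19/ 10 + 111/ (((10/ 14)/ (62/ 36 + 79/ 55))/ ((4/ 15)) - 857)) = -99601028209294/ 8459448754031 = -11.77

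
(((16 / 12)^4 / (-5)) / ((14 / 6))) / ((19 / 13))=-3328 / 17955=-0.19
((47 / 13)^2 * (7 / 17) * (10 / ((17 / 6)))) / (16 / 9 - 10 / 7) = 29225070 / 537251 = 54.40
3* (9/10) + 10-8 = 47/10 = 4.70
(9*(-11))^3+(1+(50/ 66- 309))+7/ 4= -128119793/ 132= -970604.49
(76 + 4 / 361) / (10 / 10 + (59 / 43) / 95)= 52675 / 703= 74.93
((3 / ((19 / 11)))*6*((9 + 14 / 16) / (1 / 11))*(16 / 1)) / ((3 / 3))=344124 / 19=18111.79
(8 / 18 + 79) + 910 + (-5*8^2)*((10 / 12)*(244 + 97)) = -809495 / 9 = -89943.89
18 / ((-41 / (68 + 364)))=-7776 / 41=-189.66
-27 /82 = -0.33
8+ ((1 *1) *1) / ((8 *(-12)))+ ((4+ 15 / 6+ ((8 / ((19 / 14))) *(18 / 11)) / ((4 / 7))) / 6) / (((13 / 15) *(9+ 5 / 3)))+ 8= 17122165 / 1043328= 16.41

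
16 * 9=144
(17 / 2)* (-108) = -918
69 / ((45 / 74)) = 1702 / 15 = 113.47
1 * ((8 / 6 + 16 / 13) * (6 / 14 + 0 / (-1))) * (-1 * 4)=-400 / 91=-4.40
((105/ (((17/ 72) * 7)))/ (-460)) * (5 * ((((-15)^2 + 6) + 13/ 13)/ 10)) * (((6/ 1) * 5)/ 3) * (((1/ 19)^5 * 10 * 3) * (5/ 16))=-587250/ 968154709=-0.00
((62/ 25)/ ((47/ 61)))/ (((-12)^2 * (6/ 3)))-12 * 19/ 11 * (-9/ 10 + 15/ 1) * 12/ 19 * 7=-2404784959/ 1861200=-1292.06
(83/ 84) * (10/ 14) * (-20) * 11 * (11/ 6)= -284.67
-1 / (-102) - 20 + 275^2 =7711711 / 102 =75605.01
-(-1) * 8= 8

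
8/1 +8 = 16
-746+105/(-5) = -767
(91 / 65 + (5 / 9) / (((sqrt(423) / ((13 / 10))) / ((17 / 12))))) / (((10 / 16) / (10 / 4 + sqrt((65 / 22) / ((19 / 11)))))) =(sqrt(2470) + 95) * (1105 * sqrt(47) + 213192) / 3616650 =8.83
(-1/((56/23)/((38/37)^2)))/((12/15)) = -41515/76664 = -0.54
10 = 10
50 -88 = -38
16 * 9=144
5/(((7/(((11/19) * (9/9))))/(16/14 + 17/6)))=9185/5586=1.64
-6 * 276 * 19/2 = -15732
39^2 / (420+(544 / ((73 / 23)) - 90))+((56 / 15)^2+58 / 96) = 1157935051 / 65883600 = 17.58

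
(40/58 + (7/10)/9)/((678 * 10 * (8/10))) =2003/14156640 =0.00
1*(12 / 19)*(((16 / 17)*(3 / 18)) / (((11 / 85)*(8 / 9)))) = 180 / 209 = 0.86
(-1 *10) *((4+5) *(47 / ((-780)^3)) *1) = 47 / 5272800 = 0.00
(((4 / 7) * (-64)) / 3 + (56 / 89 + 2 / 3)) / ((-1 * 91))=0.12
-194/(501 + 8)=-194/509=-0.38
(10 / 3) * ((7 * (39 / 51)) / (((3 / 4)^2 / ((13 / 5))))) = 37856 / 459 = 82.47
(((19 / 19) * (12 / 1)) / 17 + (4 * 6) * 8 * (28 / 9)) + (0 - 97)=25553 / 51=501.04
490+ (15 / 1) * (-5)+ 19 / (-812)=336961 / 812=414.98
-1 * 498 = -498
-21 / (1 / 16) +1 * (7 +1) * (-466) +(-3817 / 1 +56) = -7825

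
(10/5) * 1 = 2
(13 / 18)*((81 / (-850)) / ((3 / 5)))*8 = -78 / 85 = -0.92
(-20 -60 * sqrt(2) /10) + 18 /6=-17 -6 * sqrt(2)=-25.49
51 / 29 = 1.76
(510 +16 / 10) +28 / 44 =28173 / 55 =512.24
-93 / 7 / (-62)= 3 / 14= 0.21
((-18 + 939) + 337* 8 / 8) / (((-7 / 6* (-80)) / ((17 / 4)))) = 32079 / 560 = 57.28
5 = 5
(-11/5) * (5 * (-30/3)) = 110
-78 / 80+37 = 1441 / 40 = 36.02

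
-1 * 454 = -454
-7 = -7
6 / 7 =0.86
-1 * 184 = -184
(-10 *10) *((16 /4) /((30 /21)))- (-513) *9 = 4337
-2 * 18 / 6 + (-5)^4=619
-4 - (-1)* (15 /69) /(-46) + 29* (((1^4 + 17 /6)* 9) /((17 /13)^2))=88833454 /152881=581.06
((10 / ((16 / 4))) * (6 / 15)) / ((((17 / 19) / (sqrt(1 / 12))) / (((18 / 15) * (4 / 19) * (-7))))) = -0.57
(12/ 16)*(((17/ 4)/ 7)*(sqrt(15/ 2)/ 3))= 0.42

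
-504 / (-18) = 28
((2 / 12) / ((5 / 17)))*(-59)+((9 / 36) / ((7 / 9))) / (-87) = -407263 / 12180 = -33.44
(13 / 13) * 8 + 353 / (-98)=431 / 98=4.40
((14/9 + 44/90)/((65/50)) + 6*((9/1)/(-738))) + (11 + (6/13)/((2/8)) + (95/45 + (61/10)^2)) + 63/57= 499208503/9114300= 54.77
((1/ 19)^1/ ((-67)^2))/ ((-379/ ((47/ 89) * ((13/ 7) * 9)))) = -5499/ 20138655047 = -0.00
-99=-99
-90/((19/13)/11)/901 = -12870/17119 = -0.75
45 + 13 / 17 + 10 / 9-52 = -784 / 153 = -5.12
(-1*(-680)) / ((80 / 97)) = 1649 / 2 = 824.50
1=1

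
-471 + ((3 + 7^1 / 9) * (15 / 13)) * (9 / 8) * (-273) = -7239 / 4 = -1809.75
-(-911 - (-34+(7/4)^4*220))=188183/64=2940.36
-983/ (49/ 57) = -56031/ 49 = -1143.49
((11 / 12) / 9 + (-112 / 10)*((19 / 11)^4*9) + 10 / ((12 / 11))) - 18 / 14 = -49213636529 / 55342980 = -889.25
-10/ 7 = -1.43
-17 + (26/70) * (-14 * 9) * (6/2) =-787/5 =-157.40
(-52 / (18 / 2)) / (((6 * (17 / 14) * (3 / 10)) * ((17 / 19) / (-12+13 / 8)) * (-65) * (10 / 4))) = -22078 / 117045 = -0.19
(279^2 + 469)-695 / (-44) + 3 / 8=78326.17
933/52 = 17.94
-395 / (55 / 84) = -6636 / 11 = -603.27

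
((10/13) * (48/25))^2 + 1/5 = 10061/4225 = 2.38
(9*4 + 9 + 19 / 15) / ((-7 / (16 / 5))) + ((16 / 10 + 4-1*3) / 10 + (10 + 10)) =-187 / 210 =-0.89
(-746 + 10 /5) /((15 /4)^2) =-3968 /75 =-52.91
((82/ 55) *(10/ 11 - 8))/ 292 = -1599/ 44165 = -0.04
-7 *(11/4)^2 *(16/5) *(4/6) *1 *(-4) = 6776/15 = 451.73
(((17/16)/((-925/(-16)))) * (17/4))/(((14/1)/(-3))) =-867/51800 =-0.02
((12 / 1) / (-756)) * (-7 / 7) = 1 / 63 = 0.02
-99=-99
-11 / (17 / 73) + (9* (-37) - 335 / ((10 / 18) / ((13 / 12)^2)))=-295915 / 272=-1087.92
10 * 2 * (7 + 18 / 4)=230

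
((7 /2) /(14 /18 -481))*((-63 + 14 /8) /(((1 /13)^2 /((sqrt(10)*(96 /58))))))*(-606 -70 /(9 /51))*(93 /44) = -182429105040*sqrt(10) /689359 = -836852.04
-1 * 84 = -84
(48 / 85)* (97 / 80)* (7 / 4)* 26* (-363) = -11308.94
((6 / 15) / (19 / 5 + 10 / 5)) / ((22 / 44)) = 4 / 29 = 0.14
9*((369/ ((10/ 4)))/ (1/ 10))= 13284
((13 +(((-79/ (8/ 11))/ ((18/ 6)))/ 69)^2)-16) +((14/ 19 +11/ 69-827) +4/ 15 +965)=35545168007/ 260521920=136.44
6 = 6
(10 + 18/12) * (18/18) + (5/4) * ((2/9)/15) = 311/27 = 11.52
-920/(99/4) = -3680/99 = -37.17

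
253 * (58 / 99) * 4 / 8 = 667 / 9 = 74.11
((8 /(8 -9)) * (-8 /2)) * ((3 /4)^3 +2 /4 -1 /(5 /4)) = 39 /10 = 3.90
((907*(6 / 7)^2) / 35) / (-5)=-32652 / 8575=-3.81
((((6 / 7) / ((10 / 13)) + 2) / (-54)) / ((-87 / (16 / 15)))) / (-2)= -436 / 1233225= -0.00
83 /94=0.88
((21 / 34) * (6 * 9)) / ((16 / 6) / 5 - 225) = -1215 / 8177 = -0.15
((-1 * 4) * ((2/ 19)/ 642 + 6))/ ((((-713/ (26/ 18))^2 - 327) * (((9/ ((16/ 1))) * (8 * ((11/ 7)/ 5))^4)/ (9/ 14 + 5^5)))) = -58016293868771875/ 4230217456076544768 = -0.01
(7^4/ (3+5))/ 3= 2401/ 24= 100.04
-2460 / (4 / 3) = -1845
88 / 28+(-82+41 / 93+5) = -47794 / 651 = -73.42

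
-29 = -29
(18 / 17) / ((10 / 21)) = 189 / 85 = 2.22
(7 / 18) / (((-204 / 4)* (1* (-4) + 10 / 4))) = 7 / 1377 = 0.01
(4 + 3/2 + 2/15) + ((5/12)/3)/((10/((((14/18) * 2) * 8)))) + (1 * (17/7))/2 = 19903/2835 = 7.02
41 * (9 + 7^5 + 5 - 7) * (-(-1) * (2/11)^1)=1378748/11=125340.73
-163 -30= -193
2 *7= 14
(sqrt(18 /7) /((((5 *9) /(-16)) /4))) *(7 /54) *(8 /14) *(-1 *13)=2.20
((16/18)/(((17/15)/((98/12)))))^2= 960400/23409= 41.03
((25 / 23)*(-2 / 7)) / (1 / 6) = -300 / 161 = -1.86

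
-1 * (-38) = 38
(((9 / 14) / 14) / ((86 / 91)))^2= 13689 / 5798464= 0.00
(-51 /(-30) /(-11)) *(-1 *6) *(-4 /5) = -204 /275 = -0.74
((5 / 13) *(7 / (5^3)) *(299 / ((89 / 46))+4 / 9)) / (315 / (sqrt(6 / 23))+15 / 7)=0.01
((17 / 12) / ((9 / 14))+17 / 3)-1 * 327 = -17233 / 54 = -319.13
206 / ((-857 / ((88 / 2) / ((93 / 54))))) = -163152 / 26567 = -6.14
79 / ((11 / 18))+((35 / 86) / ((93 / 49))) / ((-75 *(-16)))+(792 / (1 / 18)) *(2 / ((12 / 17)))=855595331453 / 21114720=40521.27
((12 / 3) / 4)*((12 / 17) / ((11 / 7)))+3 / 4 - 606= -452391 / 748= -604.80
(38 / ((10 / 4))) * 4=304 / 5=60.80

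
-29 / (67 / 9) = -261 / 67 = -3.90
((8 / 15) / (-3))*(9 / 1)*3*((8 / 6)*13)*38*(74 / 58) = -584896 / 145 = -4033.77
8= 8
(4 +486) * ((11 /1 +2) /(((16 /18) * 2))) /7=4095 /8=511.88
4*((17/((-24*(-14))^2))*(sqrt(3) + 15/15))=17/28224 + 17*sqrt(3)/28224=0.00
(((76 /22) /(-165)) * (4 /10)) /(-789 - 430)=76 /11062425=0.00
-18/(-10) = 9/5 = 1.80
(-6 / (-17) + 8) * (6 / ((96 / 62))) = 2201 / 68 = 32.37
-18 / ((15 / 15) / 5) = -90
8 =8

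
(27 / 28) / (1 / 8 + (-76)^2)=18 / 107821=0.00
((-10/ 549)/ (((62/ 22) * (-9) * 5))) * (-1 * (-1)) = 22/ 153171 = 0.00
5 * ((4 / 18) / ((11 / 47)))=4.75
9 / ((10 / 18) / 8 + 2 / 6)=648 / 29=22.34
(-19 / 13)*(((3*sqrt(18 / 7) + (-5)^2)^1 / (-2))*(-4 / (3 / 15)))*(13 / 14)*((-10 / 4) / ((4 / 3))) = 12825*sqrt(14) / 392 + 35625 / 56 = 758.58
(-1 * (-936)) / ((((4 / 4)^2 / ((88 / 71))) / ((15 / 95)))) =247104 / 1349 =183.18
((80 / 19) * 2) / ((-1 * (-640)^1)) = 1 / 76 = 0.01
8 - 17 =-9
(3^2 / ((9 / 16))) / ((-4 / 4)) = -16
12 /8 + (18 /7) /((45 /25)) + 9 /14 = 25 /7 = 3.57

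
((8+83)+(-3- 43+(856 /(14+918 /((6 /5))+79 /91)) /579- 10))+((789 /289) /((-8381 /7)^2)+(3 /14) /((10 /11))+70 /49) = 535222556829842149393 /14597171238000744540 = 36.67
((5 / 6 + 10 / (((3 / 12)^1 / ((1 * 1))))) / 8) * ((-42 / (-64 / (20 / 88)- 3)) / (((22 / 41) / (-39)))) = -13711425 / 250448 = -54.75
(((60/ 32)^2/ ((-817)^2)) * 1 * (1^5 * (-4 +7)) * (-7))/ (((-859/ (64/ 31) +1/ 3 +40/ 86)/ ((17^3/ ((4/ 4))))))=69641775/ 53221366127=0.00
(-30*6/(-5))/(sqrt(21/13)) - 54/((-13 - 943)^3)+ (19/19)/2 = 218430731/436861408+ 12*sqrt(273)/7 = 28.82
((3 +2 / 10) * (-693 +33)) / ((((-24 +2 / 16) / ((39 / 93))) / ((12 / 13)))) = 202752 / 5921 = 34.24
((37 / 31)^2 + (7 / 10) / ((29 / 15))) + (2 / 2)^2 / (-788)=39207833 / 21960772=1.79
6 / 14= 3 / 7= 0.43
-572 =-572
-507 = -507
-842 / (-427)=842 / 427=1.97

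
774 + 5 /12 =9293 /12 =774.42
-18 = -18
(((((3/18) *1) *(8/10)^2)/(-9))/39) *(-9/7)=8/20475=0.00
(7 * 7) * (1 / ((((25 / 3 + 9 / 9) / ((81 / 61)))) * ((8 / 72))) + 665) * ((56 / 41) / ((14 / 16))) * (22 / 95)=2804049248 / 237595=11801.80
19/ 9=2.11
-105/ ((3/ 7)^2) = -1715/ 3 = -571.67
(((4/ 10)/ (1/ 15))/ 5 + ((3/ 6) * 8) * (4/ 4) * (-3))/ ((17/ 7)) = -378/ 85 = -4.45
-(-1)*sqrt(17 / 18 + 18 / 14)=sqrt(3934) / 42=1.49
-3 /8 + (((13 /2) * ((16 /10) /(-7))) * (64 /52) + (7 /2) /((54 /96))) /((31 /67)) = 712529 /78120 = 9.12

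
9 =9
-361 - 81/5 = -377.20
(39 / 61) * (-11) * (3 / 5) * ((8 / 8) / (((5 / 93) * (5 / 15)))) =-359073 / 1525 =-235.46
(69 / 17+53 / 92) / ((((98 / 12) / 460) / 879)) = 191156130 / 833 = 229479.15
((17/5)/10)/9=17/450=0.04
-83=-83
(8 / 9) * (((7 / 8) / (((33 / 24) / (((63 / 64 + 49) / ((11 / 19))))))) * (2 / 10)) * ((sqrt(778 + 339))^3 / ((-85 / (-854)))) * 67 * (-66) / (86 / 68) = -13596331095151 * sqrt(1117) / 35475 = -12809315253.49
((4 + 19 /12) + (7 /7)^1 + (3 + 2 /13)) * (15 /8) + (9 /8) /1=8063 /416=19.38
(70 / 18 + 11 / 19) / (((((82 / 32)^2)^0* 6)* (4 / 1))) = 191 / 1026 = 0.19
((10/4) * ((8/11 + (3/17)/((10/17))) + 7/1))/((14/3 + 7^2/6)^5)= 1716552/29774625727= 0.00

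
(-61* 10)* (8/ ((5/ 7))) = -6832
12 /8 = 3 /2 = 1.50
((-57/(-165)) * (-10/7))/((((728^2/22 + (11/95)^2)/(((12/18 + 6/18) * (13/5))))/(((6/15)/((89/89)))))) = -356668/16740878917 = -0.00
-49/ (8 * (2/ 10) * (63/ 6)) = -35/ 12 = -2.92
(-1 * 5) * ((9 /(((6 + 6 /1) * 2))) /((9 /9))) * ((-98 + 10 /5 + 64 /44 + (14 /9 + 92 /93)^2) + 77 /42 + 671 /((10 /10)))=-1096.43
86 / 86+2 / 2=2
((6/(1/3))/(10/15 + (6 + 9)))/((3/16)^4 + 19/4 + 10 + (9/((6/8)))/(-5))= 17694720/190220891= 0.09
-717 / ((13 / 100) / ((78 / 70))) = -43020 / 7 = -6145.71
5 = 5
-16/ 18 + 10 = 82/ 9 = 9.11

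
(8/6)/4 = 0.33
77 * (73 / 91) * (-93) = -74679 / 13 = -5744.54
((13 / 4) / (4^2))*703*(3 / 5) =27417 / 320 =85.68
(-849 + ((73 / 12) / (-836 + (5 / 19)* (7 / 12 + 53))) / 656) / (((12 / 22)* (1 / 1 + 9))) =-1148041492169 / 7375788480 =-155.65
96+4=100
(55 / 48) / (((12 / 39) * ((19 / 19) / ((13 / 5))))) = 1859 / 192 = 9.68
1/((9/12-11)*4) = -1/41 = -0.02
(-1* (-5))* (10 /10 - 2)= -5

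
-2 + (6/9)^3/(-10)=-274/135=-2.03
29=29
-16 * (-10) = 160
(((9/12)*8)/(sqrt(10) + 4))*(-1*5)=-20 + 5*sqrt(10)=-4.19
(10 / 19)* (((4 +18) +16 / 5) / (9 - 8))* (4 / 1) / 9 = 5.89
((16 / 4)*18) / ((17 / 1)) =72 / 17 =4.24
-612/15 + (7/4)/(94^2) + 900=151837859/176720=859.20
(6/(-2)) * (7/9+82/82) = -16/3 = -5.33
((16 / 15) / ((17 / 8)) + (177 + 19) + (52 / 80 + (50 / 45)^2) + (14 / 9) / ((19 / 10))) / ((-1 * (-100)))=20847227 / 10465200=1.99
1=1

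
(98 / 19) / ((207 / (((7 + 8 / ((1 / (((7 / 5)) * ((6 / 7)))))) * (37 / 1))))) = 300958 / 19665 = 15.30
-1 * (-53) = 53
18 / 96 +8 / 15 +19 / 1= 4733 / 240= 19.72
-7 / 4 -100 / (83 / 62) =-25381 / 332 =-76.45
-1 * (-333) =333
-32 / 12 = -8 / 3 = -2.67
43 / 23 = 1.87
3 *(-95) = -285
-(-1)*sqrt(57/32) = sqrt(114)/8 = 1.33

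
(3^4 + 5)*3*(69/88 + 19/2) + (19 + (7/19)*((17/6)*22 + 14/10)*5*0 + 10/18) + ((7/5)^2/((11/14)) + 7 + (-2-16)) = 2397911/900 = 2664.35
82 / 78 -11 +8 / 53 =-9.80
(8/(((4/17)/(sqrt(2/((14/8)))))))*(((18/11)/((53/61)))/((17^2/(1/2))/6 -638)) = -223992*sqrt(14)/6631625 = -0.13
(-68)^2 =4624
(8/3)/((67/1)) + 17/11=3505/2211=1.59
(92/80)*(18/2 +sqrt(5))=12.92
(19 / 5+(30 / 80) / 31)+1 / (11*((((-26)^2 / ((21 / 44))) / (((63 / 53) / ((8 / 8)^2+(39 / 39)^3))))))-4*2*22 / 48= 2345951903 / 16126899360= 0.15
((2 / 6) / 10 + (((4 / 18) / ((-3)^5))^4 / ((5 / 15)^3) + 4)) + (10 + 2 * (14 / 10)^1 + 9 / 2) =18075490334800 / 847288609443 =21.33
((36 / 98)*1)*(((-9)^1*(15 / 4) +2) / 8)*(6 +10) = -1143 / 49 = -23.33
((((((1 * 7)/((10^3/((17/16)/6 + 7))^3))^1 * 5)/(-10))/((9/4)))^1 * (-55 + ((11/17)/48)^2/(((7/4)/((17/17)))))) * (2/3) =20962250255629111/994117681152000000000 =0.00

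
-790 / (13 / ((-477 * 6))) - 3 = 173918.54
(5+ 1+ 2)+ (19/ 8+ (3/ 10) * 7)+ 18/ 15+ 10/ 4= 647/ 40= 16.18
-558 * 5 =-2790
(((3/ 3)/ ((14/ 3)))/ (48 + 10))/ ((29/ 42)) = 9/ 1682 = 0.01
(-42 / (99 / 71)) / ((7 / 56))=-7952 / 33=-240.97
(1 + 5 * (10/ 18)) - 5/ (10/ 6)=7/ 9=0.78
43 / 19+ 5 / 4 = 267 / 76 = 3.51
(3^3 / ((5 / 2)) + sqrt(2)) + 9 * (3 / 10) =sqrt(2) + 27 / 2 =14.91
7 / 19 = 0.37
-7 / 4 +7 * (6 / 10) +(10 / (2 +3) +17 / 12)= 88 / 15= 5.87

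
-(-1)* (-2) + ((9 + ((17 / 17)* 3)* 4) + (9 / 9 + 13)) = 33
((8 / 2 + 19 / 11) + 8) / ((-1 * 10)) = -151 / 110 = -1.37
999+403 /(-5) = 4592 /5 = 918.40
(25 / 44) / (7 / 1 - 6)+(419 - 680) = -11459 / 44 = -260.43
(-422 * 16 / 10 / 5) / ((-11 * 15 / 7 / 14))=330848 / 4125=80.21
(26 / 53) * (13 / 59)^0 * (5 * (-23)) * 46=-137540 / 53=-2595.09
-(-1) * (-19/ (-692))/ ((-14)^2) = 19/ 135632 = 0.00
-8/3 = -2.67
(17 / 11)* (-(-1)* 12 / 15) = 68 / 55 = 1.24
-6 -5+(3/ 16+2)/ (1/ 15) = 349/ 16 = 21.81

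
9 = 9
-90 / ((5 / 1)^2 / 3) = -54 / 5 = -10.80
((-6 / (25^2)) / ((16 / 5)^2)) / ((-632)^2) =-3 / 1278156800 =-0.00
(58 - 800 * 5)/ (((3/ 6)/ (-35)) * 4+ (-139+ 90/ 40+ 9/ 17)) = 9381960/ 324341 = 28.93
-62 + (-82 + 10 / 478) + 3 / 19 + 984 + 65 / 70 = 841.11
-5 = -5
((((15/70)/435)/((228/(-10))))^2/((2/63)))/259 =1/17613715616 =0.00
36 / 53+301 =15989 / 53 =301.68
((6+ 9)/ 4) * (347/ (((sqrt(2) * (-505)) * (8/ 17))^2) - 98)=-9596799951/ 26114560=-367.49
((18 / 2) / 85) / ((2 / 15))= 27 / 34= 0.79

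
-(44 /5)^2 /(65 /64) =-123904 /1625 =-76.25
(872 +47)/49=919/49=18.76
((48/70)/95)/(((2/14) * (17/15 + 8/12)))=8/285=0.03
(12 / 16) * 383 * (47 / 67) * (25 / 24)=450025 / 2144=209.90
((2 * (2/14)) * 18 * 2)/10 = 36/35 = 1.03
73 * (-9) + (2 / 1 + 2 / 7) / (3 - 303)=-344929 / 525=-657.01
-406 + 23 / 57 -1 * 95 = -28534 / 57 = -500.60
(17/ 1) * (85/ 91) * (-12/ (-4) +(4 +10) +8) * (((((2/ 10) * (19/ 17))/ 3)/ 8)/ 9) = 8075/ 19656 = 0.41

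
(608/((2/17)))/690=2584/345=7.49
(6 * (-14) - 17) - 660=-761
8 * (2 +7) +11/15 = 1091/15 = 72.73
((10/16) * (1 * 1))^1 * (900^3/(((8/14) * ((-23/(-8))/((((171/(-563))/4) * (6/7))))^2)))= 479625502500000/1173736207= 408631.43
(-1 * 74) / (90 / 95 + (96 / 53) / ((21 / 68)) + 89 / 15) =-7824390 / 1347691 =-5.81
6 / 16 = 3 / 8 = 0.38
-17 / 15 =-1.13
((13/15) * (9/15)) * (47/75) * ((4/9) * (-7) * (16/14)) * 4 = -78208/16875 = -4.63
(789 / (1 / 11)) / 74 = 8679 / 74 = 117.28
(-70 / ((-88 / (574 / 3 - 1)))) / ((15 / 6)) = 3997 / 66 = 60.56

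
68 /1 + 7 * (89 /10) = 1303 /10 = 130.30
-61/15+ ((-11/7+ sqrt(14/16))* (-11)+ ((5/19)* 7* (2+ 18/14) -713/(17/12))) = -16415621/33915 -11* sqrt(14)/4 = -494.31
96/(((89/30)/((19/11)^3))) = 19753920/118459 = 166.76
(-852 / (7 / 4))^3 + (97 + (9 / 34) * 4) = -115399590.90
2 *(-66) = -132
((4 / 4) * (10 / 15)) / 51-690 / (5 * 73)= -20968 / 11169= -1.88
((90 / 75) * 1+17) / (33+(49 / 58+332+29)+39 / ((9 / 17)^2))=142506 / 4181165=0.03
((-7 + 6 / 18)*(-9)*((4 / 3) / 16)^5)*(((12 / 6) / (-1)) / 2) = -5 / 20736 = -0.00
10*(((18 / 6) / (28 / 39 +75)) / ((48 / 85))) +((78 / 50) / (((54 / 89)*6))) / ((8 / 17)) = 102835057 / 63784800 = 1.61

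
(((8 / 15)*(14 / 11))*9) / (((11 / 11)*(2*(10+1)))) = 168 / 605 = 0.28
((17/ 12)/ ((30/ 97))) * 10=1649/ 36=45.81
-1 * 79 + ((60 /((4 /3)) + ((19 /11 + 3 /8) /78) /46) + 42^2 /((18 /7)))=205865273 /315744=652.00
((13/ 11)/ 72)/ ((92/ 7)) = 91/ 72864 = 0.00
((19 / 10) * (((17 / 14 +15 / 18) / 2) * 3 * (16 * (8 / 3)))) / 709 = 26144 / 74445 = 0.35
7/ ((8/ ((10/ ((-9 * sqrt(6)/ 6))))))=-35 * sqrt(6)/ 36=-2.38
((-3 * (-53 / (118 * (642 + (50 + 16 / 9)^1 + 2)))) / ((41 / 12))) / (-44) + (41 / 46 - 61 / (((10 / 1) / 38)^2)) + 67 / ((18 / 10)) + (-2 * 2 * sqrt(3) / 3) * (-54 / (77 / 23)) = -1453344630089477 / 1724574525300 + 1656 * sqrt(3) / 77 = -805.48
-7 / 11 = -0.64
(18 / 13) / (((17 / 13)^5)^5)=9770413866738669229888716498 / 5770627412348402378939569991057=0.00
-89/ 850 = -0.10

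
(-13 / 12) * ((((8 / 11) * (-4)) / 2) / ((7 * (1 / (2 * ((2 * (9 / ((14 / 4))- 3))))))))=-208 / 539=-0.39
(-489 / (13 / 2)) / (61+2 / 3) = -2934 / 2405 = -1.22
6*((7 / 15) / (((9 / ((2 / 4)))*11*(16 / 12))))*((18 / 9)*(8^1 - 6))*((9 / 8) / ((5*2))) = 21 / 4400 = 0.00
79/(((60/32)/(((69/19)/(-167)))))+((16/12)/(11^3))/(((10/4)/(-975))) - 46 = -998947706/21116315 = -47.31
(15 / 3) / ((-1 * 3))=-1.67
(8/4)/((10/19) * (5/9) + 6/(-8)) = -1368/313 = -4.37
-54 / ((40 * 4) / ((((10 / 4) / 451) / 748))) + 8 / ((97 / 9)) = 0.74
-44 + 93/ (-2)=-181/ 2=-90.50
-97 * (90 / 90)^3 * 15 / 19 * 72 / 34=-52380 / 323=-162.17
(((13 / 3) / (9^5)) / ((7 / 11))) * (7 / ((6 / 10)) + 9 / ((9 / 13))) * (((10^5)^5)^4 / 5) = 5689114259962199808767913000000000000000000000000000000000000000000000000000000000000000000000000.00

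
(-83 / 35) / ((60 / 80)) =-332 / 105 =-3.16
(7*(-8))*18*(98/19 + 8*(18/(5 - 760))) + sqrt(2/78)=-71824032/14345 + sqrt(39)/39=-5006.74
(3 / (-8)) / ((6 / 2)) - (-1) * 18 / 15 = 43 / 40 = 1.08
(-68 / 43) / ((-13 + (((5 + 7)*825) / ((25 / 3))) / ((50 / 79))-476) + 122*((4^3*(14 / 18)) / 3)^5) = -24393141900 / 2366803994958340901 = -0.00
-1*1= -1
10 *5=50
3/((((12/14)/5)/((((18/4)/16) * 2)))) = 315/32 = 9.84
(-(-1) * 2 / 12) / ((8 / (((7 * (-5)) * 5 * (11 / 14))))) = -275 / 96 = -2.86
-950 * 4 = -3800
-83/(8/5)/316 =-415/2528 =-0.16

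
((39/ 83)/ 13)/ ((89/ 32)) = 96/ 7387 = 0.01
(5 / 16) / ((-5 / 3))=-3 / 16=-0.19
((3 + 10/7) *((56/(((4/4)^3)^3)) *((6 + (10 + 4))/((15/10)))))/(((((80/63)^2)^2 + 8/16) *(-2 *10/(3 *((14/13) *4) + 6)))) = -1281408859584/1269748493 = -1009.18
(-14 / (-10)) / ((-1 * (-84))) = 1 / 60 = 0.02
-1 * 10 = -10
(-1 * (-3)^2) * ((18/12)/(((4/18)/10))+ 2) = -1251/2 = -625.50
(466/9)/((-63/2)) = -932/567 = -1.64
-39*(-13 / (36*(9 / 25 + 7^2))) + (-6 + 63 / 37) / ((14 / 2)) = -1260197 / 3835272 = -0.33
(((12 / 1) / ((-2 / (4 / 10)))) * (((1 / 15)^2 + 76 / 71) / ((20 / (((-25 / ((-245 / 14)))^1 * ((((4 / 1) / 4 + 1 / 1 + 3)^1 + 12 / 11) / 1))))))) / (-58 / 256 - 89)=3824896 / 304084125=0.01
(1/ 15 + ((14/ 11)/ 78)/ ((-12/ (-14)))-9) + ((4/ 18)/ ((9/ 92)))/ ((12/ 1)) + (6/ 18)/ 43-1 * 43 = -772762687/ 14942070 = -51.72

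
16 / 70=8 / 35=0.23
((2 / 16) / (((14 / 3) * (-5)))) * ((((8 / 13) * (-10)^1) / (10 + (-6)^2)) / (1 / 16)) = 24 / 2093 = 0.01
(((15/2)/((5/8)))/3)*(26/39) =8/3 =2.67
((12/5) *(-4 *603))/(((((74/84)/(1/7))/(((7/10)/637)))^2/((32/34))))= -4167936/24090464125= -0.00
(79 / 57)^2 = 6241 / 3249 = 1.92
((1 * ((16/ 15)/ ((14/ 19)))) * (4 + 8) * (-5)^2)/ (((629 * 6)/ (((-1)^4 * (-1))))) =-1520/ 13209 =-0.12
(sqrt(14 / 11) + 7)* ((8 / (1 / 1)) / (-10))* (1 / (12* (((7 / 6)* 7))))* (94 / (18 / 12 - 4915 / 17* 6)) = 6392* sqrt(154) / 158813655 + 6392 / 2062515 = 0.00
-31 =-31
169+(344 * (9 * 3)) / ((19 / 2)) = 21787 / 19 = 1146.68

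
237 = 237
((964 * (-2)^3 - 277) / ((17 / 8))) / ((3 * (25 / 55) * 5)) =-234344 / 425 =-551.40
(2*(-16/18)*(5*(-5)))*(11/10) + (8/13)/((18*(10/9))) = 48.92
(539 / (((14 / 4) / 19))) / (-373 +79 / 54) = -158004 / 20063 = -7.88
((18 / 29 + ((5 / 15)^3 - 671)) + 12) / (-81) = 515482 / 63423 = 8.13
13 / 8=1.62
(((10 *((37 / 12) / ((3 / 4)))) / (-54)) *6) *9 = -370 / 9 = -41.11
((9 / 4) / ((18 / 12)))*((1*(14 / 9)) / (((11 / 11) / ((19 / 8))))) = 133 / 24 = 5.54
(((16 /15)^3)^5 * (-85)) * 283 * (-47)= 260695151857186417672192 /87578778076171875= 2976693.19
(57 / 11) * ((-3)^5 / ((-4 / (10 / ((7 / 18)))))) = 623295 / 77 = 8094.74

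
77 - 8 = 69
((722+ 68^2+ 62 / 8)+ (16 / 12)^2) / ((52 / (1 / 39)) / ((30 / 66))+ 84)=963995 / 818208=1.18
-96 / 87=-32 / 29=-1.10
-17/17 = -1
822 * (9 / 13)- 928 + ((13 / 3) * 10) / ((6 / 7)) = -36079 / 117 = -308.37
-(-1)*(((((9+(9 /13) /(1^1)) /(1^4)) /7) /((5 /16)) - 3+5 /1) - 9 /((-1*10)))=953 /130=7.33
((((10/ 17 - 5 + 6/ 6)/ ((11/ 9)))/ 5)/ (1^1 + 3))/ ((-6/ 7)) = 609/ 3740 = 0.16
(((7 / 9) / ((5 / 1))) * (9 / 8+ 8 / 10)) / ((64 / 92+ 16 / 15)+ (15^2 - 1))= 12397 / 9346560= 0.00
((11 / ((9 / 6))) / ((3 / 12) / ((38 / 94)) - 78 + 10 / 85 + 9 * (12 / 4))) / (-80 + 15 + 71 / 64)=1819136 / 796631247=0.00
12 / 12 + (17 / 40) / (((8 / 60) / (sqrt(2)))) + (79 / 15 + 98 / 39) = 51 * sqrt(2) / 16 + 1712 / 195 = 13.29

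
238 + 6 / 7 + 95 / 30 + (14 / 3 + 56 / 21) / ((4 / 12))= 11089 / 42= 264.02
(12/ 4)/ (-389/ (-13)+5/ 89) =1157/ 11562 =0.10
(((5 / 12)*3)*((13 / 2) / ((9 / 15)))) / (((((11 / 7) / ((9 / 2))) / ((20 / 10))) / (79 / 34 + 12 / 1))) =3323775 / 2992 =1110.89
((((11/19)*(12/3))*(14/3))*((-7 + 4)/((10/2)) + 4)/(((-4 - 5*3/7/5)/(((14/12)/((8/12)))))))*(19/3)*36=-513128/155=-3310.50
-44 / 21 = -2.10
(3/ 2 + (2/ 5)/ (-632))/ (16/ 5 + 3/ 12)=103/ 237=0.43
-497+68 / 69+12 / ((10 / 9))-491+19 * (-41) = -605549 / 345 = -1755.21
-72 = -72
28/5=5.60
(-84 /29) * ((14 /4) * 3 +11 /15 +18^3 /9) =-276878 /145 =-1909.50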